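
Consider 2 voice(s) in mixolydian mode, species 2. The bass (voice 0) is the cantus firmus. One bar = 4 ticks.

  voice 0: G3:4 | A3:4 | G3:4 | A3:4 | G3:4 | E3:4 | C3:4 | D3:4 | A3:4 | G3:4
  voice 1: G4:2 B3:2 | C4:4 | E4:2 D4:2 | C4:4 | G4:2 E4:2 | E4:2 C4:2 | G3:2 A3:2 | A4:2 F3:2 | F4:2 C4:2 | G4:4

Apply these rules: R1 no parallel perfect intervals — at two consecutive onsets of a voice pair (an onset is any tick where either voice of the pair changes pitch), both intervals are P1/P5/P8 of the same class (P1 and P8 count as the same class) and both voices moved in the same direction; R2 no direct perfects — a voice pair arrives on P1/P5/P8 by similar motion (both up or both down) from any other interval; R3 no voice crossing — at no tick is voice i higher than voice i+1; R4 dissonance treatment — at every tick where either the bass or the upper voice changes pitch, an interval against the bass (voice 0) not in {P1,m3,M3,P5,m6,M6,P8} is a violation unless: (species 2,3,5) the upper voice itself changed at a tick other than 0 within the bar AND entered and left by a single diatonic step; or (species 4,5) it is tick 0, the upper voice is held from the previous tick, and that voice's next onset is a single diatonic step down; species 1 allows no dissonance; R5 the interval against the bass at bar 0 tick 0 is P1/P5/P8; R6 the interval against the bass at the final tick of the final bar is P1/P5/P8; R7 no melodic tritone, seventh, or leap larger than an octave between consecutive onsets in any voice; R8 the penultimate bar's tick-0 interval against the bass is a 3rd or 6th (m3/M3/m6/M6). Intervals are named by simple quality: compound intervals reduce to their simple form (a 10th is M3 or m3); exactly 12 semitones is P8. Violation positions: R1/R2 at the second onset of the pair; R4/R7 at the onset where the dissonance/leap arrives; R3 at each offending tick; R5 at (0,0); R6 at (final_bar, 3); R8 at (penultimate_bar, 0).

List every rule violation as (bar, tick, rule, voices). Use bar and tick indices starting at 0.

(6, 0, R2, (0, 1))
(7, 0, R2, (0, 1))
(7, 2, R7, (1,))

bar 0: v0=G3 v1=G4 downbeat P8
bar 1: v0=A3 v1=C4 downbeat m3
bar 2: v0=G3 v1=E4 downbeat M6
bar 3: v0=A3 v1=C4 downbeat m3
bar 4: v0=G3 v1=G4 downbeat P8
bar 5: v0=E3 v1=E4 downbeat P8
bar 6: v0=C3 v1=G3 downbeat P5
bar 7: v0=D3 v1=A4 downbeat P5
bar 8: v0=A3 v1=F4 downbeat m6
bar 9: v0=G3 v1=G4 downbeat P8
  -> R2 @ bar 6 tick 0 v(0, 1): E3/C4 m6 -> C3/G3 P5 similar
  -> R2 @ bar 7 tick 0 v(0, 1): C3/A3 M6 -> D3/A4 P5 similar
  -> R7 @ bar 7 tick 2 v(1,): A4->F3 leap 16st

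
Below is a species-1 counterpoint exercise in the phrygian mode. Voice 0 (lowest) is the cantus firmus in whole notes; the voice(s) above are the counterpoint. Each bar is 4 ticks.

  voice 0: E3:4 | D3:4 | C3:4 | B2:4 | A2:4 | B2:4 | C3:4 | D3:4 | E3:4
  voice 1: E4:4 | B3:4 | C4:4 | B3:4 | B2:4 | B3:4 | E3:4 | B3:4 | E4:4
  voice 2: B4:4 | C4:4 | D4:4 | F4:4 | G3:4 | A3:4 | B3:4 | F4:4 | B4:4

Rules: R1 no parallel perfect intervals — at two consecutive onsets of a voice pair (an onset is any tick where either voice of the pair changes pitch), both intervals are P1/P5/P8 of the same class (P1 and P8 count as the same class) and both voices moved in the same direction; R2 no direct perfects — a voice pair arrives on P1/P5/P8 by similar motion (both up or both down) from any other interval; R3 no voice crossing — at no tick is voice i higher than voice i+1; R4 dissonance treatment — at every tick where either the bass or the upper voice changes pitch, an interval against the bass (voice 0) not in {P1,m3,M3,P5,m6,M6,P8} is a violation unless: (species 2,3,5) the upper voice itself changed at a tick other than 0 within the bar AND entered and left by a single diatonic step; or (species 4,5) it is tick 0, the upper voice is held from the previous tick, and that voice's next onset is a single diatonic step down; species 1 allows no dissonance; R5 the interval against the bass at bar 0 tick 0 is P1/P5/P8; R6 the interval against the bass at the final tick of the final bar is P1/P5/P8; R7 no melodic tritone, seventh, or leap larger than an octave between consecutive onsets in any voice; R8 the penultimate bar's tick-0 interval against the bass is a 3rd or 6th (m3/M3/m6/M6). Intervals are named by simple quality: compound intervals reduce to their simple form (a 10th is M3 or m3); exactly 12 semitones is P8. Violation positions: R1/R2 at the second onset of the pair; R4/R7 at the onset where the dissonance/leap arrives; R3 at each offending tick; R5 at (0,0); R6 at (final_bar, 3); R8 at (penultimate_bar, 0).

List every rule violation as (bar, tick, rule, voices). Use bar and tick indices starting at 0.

bar 0: v0=E3 v1=E4 v2=B4 downbeat P5
bar 1: v0=D3 v1=B3 v2=C4 downbeat m7
bar 2: v0=C3 v1=C4 v2=D4 downbeat M2
bar 3: v0=B2 v1=B3 v2=F4 downbeat TT
bar 4: v0=A2 v1=B2 v2=G3 downbeat m7
bar 5: v0=B2 v1=B3 v2=A3 downbeat m7
bar 6: v0=C3 v1=E3 v2=B3 downbeat M7
bar 7: v0=D3 v1=B3 v2=F4 downbeat m3
bar 8: v0=E3 v1=E4 v2=B4 downbeat P5
  -> R4 @ bar 1 tick 0 v(0, 2): D3/C4 m7 untreated
  -> R7 @ bar 1 tick 0 v(2,): B4->C4 leap 11st
  -> R4 @ bar 2 tick 0 v(0, 2): C3/D4 M2 untreated
  -> R1 @ bar 3 tick 0 v(0, 1): C3/C4 P8 -> B2/B3 P8 similar
  -> R4 @ bar 3 tick 0 v(0, 2): B2/F4 TT untreated
  -> R4 @ bar 4 tick 0 v(0, 1): A2/B2 M2 untreated
  -> R4 @ bar 4 tick 0 v(0, 2): A2/G3 m7 untreated
  -> R7 @ bar 4 tick 0 v(2,): F4->G3 leap 10st
  -> R2 @ bar 5 tick 0 v(0, 1): A2/B2 M2 -> B2/B3 P8 similar
  -> R3 @ bar 5 tick 0 v(1, 2): B3 above A3
  -> R4 @ bar 5 tick 0 v(0, 2): B2/A3 m7 untreated
  -> R3 @ bar 5 tick 1 v(1, 2): B3 above A3
  -> R3 @ bar 5 tick 2 v(1, 2): B3 above A3
  -> R3 @ bar 5 tick 3 v(1, 2): B3 above A3
  -> R4 @ bar 6 tick 0 v(0, 2): C3/B3 M7 untreated
  -> R7 @ bar 7 tick 0 v(2,): B3->F4 leap 6st
  -> R2 @ bar 8 tick 0 v(0, 1): D3/B3 M6 -> E3/E4 P8 similar
  -> R2 @ bar 8 tick 0 v(0, 2): D3/F4 m3 -> E3/B4 P5 similar
  -> R2 @ bar 8 tick 0 v(1, 2): B3/F4 TT -> E4/B4 P5 similar
  -> R7 @ bar 8 tick 0 v(2,): F4->B4 leap 6st

(1, 0, R4, (0, 2))
(1, 0, R7, (2,))
(2, 0, R4, (0, 2))
(3, 0, R1, (0, 1))
(3, 0, R4, (0, 2))
(4, 0, R4, (0, 1))
(4, 0, R4, (0, 2))
(4, 0, R7, (2,))
(5, 0, R2, (0, 1))
(5, 0, R3, (1, 2))
(5, 0, R4, (0, 2))
(5, 1, R3, (1, 2))
(5, 2, R3, (1, 2))
(5, 3, R3, (1, 2))
(6, 0, R4, (0, 2))
(7, 0, R7, (2,))
(8, 0, R2, (0, 1))
(8, 0, R2, (0, 2))
(8, 0, R2, (1, 2))
(8, 0, R7, (2,))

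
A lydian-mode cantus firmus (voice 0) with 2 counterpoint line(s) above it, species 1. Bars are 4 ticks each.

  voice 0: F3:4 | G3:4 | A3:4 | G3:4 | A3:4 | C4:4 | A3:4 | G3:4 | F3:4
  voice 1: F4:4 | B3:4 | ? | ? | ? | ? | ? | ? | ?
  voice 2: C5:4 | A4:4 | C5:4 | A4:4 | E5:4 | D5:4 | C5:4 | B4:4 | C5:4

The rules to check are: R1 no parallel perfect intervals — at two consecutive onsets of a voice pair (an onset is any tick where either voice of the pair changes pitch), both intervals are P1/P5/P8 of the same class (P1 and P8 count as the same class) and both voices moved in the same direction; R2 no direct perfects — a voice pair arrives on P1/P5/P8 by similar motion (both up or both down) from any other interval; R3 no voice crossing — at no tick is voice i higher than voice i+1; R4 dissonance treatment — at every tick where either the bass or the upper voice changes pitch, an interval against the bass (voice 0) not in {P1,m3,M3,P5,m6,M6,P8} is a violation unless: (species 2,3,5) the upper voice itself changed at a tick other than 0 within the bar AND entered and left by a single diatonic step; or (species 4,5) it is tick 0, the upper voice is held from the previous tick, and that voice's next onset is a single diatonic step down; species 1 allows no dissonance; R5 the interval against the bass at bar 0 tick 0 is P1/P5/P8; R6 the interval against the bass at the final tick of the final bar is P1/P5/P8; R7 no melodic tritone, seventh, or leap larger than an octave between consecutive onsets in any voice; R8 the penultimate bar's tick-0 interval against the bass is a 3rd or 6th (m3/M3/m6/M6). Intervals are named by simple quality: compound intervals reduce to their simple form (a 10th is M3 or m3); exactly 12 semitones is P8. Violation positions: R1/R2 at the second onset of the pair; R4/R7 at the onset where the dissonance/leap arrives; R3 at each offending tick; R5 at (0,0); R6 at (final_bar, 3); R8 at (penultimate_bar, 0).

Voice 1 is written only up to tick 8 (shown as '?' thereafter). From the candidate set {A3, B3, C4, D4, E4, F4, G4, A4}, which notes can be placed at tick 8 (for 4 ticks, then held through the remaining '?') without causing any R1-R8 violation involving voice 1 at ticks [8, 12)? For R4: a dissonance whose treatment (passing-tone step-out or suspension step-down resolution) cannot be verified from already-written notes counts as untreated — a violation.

{A3}

A3: legal
B3: violates R4
C4: violates R2
D4: violates R4
E4: violates R2
F4: violates R2,R7
G4: violates R4
A4: violates R2,R7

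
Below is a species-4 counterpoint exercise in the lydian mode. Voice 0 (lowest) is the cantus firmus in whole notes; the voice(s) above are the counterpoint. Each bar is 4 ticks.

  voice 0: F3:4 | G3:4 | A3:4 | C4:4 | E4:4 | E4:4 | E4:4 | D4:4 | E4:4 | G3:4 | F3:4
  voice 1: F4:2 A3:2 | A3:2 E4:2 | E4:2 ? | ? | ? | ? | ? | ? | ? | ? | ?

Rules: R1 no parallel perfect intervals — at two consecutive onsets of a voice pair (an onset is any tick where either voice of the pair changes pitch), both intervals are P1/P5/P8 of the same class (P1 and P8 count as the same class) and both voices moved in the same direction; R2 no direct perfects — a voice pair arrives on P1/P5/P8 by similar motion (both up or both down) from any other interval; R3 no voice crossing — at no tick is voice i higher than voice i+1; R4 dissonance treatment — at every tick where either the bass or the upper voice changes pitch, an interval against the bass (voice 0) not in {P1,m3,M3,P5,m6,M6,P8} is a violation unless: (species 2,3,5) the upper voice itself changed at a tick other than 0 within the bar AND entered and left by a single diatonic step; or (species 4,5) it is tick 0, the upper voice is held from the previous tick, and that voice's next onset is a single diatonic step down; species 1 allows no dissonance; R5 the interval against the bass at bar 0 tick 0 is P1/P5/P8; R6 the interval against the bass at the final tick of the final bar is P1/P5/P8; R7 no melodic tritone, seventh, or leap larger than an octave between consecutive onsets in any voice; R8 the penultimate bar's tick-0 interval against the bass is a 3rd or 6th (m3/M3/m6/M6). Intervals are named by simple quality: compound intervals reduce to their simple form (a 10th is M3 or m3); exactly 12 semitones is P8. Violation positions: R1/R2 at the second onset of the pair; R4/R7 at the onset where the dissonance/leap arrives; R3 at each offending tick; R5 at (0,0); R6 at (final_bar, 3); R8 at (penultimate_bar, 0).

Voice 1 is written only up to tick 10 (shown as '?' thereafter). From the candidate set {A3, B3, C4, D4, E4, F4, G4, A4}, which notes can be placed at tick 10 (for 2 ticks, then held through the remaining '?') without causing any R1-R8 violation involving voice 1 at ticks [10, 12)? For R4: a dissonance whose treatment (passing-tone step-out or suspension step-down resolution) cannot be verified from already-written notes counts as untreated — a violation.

{A3, A4, C4, E4, F4}

A3: legal
B3: violates R4
C4: legal
D4: violates R4
E4: legal
F4: legal
G4: violates R4
A4: legal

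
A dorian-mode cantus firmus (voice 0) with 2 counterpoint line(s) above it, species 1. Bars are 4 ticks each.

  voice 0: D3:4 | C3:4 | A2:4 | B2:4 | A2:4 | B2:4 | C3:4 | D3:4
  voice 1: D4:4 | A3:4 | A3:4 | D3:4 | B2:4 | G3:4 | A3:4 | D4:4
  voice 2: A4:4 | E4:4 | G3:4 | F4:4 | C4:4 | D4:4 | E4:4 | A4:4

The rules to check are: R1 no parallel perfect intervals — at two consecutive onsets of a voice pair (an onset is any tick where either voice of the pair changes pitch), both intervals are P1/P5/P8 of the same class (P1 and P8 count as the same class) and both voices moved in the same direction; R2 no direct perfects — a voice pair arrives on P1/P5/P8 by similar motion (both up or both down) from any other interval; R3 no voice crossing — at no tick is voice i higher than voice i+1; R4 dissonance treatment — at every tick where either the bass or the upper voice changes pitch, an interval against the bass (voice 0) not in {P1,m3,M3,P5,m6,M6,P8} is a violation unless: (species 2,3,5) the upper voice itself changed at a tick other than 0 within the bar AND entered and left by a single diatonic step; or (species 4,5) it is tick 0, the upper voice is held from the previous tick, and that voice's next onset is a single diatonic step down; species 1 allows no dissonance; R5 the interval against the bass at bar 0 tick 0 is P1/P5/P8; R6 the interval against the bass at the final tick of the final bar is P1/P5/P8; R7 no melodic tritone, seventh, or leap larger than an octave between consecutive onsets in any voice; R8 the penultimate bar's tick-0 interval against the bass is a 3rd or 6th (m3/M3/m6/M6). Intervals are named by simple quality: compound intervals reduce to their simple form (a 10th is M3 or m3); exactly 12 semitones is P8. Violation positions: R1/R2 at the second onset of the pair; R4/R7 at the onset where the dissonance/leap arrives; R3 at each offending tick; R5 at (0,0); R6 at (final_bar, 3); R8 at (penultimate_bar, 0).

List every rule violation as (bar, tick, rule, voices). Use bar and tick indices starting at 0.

bar 0: v0=D3 v1=D4 v2=A4 downbeat P5
bar 1: v0=C3 v1=A3 v2=E4 downbeat M3
bar 2: v0=A2 v1=A3 v2=G3 downbeat m7
bar 3: v0=B2 v1=D3 v2=F4 downbeat TT
bar 4: v0=A2 v1=B2 v2=C4 downbeat m3
bar 5: v0=B2 v1=G3 v2=D4 downbeat m3
bar 6: v0=C3 v1=A3 v2=E4 downbeat M3
bar 7: v0=D3 v1=D4 v2=A4 downbeat P5
  -> R1 @ bar 1 tick 0 v(1, 2): D4/A4 P5 -> A3/E4 P5 similar
  -> R3 @ bar 2 tick 0 v(1, 2): A3 above G3
  -> R4 @ bar 2 tick 0 v(0, 2): A2/G3 m7 untreated
  -> R3 @ bar 2 tick 1 v(1, 2): A3 above G3
  -> R3 @ bar 2 tick 2 v(1, 2): A3 above G3
  -> R3 @ bar 2 tick 3 v(1, 2): A3 above G3
  -> R4 @ bar 3 tick 0 v(0, 2): B2/F4 TT untreated
  -> R7 @ bar 3 tick 0 v(2,): G3->F4 leap 10st
  -> R4 @ bar 4 tick 0 v(0, 1): A2/B2 M2 untreated
  -> R2 @ bar 5 tick 0 v(1, 2): B2/C4 m2 -> G3/D4 P5 similar
  -> R1 @ bar 6 tick 0 v(1, 2): G3/D4 P5 -> A3/E4 P5 similar
  -> R1 @ bar 7 tick 0 v(1, 2): A3/E4 P5 -> D4/A4 P5 similar
  -> R2 @ bar 7 tick 0 v(0, 1): C3/A3 M6 -> D3/D4 P8 similar
  -> R2 @ bar 7 tick 0 v(0, 2): C3/E4 M3 -> D3/A4 P5 similar

(1, 0, R1, (1, 2))
(2, 0, R3, (1, 2))
(2, 0, R4, (0, 2))
(2, 1, R3, (1, 2))
(2, 2, R3, (1, 2))
(2, 3, R3, (1, 2))
(3, 0, R4, (0, 2))
(3, 0, R7, (2,))
(4, 0, R4, (0, 1))
(5, 0, R2, (1, 2))
(6, 0, R1, (1, 2))
(7, 0, R1, (1, 2))
(7, 0, R2, (0, 1))
(7, 0, R2, (0, 2))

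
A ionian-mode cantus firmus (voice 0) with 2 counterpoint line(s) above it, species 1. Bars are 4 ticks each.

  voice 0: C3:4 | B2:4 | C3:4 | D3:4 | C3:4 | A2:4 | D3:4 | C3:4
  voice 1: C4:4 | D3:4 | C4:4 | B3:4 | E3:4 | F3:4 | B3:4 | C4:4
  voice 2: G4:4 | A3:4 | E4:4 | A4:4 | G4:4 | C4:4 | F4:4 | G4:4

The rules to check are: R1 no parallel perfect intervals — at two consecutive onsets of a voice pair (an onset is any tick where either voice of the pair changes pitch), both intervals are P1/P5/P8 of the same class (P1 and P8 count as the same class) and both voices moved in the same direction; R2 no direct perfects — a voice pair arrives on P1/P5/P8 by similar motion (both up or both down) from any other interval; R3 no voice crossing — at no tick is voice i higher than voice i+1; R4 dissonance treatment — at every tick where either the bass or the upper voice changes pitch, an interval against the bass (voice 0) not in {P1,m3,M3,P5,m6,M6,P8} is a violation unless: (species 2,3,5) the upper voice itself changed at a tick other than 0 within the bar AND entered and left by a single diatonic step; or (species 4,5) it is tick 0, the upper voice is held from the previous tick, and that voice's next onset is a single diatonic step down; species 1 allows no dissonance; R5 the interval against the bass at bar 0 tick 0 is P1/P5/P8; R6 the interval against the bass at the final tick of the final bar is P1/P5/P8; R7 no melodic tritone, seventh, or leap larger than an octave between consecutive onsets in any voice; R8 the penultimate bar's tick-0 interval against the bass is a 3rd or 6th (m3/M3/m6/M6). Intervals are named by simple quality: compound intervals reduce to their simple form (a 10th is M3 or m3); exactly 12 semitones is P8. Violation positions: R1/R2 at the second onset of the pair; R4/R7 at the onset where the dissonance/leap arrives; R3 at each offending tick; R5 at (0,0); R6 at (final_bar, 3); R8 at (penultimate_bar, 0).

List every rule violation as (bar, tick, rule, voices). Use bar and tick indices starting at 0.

bar 0: v0=C3 v1=C4 v2=G4 downbeat P5
bar 1: v0=B2 v1=D3 v2=A3 downbeat m7
bar 2: v0=C3 v1=C4 v2=E4 downbeat M3
bar 3: v0=D3 v1=B3 v2=A4 downbeat P5
bar 4: v0=C3 v1=E3 v2=G4 downbeat P5
bar 5: v0=A2 v1=F3 v2=C4 downbeat m3
bar 6: v0=D3 v1=B3 v2=F4 downbeat m3
bar 7: v0=C3 v1=C4 v2=G4 downbeat P5
  -> R1 @ bar 1 tick 0 v(1, 2): C4/G4 P5 -> D3/A3 P5 similar
  -> R4 @ bar 1 tick 0 v(0, 2): B2/A3 m7 untreated
  -> R7 @ bar 1 tick 0 v(1,): C4->D3 leap 10st
  -> R7 @ bar 1 tick 0 v(2,): G4->A3 leap 10st
  -> R2 @ bar 2 tick 0 v(0, 1): B2/D3 m3 -> C3/C4 P8 similar
  -> R7 @ bar 2 tick 0 v(1,): D3->C4 leap 10st
  -> R2 @ bar 3 tick 0 v(0, 2): C3/E4 M3 -> D3/A4 P5 similar
  -> R1 @ bar 4 tick 0 v(0, 2): D3/A4 P5 -> C3/G4 P5 similar
  -> R7 @ bar 6 tick 0 v(1,): F3->B3 leap 6st
  -> R2 @ bar 7 tick 0 v(1, 2): B3/F4 TT -> C4/G4 P5 similar

(1, 0, R1, (1, 2))
(1, 0, R4, (0, 2))
(1, 0, R7, (1,))
(1, 0, R7, (2,))
(2, 0, R2, (0, 1))
(2, 0, R7, (1,))
(3, 0, R2, (0, 2))
(4, 0, R1, (0, 2))
(6, 0, R7, (1,))
(7, 0, R2, (1, 2))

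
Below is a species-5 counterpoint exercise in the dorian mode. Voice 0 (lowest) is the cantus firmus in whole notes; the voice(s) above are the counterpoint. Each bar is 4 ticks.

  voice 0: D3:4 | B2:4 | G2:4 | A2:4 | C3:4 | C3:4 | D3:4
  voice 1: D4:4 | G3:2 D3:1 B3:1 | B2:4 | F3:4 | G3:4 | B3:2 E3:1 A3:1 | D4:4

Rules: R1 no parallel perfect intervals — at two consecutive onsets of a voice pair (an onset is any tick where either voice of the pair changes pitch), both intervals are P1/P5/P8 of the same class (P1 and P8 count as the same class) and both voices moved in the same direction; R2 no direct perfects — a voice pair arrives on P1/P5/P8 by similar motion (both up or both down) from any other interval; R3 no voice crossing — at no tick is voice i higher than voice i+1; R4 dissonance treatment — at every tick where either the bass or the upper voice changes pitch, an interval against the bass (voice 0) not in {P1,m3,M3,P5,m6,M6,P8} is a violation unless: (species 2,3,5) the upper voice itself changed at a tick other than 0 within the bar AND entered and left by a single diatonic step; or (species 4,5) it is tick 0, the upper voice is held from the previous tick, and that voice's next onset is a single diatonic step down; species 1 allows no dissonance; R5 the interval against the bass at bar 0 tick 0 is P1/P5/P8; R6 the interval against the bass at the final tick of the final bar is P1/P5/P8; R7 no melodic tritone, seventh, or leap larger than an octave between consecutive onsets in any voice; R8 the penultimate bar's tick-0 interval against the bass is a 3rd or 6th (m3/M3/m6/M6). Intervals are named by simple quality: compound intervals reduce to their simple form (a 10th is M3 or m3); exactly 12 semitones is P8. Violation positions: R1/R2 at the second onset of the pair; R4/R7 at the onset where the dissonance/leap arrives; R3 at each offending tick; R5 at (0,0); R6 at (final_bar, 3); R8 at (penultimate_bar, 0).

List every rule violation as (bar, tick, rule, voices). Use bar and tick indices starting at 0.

bar 0: v0=D3 v1=D4 downbeat P8
bar 1: v0=B2 v1=G3 downbeat m6
bar 2: v0=G2 v1=B2 downbeat M3
bar 3: v0=A2 v1=F3 downbeat m6
bar 4: v0=C3 v1=G3 downbeat P5
bar 5: v0=C3 v1=B3 downbeat M7
bar 6: v0=D3 v1=D4 downbeat P8
  -> R7 @ bar 3 tick 0 v(1,): B2->F3 leap 6st
  -> R2 @ bar 4 tick 0 v(0, 1): A2/F3 m6 -> C3/G3 P5 similar
  -> R4 @ bar 5 tick 0 v(0, 1): C3/B3 M7 untreated
  -> R8 @ bar 5 tick 0 v(0, 1): penult M7 not 3rd/6th
  -> R2 @ bar 6 tick 0 v(0, 1): C3/A3 M6 -> D3/D4 P8 similar

(3, 0, R7, (1,))
(4, 0, R2, (0, 1))
(5, 0, R4, (0, 1))
(5, 0, R8, (0, 1))
(6, 0, R2, (0, 1))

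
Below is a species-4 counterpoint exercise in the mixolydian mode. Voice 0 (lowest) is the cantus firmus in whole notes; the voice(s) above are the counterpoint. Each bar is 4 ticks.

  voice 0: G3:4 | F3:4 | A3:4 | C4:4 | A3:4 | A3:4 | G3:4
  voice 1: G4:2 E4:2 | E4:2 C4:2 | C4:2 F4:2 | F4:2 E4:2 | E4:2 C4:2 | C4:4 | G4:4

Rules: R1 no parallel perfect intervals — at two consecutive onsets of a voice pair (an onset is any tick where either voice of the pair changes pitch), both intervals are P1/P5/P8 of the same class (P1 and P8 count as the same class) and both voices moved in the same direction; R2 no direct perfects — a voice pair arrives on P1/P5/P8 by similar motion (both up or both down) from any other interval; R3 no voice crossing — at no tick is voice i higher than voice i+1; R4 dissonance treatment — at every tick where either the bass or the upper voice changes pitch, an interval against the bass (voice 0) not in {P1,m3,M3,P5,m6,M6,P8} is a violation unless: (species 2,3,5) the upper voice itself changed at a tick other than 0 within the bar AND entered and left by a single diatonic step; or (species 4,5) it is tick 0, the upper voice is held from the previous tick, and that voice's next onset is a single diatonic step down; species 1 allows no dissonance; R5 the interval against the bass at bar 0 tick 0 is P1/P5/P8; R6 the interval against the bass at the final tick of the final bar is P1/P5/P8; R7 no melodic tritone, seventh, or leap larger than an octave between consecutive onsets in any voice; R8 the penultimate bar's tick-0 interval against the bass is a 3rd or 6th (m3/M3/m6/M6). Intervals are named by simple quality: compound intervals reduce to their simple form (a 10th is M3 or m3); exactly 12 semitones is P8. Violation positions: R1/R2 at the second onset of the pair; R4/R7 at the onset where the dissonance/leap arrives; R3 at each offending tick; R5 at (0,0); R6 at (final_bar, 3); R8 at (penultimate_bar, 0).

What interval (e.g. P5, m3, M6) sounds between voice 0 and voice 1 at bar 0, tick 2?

voice 0=G3 voice 1=E4 -> M6

M6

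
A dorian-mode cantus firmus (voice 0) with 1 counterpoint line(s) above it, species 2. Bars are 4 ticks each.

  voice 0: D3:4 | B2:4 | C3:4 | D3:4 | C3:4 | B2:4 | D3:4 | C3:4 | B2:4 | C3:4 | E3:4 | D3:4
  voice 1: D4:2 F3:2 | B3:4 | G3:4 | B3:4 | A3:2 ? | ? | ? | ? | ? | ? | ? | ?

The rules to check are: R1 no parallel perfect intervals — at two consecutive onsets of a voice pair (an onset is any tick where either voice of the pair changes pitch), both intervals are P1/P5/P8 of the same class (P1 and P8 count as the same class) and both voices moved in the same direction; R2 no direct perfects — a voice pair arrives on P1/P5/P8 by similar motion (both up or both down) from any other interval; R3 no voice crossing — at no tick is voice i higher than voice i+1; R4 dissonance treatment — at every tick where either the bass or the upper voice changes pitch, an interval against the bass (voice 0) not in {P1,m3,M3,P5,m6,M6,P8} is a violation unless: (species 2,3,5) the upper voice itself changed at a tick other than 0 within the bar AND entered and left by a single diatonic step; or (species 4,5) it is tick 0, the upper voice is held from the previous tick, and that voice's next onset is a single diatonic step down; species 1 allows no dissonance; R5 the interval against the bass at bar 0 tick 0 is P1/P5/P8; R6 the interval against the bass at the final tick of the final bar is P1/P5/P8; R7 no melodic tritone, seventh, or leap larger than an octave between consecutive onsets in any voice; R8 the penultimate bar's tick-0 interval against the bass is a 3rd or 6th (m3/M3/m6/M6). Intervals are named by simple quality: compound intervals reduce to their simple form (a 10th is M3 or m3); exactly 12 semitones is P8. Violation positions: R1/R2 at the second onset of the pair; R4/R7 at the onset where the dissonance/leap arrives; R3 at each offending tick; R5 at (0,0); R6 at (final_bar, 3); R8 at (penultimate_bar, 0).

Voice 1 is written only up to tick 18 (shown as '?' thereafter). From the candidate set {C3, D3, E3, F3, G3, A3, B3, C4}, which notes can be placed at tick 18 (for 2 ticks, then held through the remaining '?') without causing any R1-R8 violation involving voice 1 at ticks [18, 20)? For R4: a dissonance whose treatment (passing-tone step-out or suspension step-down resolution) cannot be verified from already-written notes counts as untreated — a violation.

{A3, C3, C4, E3, G3}

C3: legal
D3: violates R4
E3: legal
F3: violates R4
G3: legal
A3: legal
B3: violates R4
C4: legal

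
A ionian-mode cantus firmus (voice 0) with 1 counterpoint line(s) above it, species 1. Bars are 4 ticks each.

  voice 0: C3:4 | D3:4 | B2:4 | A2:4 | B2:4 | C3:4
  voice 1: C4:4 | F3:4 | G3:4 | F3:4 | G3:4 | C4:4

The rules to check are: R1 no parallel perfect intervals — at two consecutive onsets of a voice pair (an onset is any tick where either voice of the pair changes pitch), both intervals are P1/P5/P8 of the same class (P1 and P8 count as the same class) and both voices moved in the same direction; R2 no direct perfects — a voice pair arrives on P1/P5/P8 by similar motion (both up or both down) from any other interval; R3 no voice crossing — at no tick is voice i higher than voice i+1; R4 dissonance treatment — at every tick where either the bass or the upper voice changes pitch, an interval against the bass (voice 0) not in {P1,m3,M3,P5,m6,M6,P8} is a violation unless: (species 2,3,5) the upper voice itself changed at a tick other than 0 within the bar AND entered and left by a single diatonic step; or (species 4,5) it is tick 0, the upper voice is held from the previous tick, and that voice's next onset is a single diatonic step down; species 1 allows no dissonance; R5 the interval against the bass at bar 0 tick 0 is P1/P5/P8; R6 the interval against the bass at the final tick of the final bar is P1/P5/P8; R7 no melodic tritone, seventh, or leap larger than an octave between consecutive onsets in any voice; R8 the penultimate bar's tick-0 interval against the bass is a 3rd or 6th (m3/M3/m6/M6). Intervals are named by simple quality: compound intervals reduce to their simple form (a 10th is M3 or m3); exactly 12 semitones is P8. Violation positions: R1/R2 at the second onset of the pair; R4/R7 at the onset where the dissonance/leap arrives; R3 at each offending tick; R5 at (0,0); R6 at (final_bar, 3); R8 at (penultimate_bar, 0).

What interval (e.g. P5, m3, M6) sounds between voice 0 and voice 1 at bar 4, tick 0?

voice 0=B2 voice 1=G3 -> m6

m6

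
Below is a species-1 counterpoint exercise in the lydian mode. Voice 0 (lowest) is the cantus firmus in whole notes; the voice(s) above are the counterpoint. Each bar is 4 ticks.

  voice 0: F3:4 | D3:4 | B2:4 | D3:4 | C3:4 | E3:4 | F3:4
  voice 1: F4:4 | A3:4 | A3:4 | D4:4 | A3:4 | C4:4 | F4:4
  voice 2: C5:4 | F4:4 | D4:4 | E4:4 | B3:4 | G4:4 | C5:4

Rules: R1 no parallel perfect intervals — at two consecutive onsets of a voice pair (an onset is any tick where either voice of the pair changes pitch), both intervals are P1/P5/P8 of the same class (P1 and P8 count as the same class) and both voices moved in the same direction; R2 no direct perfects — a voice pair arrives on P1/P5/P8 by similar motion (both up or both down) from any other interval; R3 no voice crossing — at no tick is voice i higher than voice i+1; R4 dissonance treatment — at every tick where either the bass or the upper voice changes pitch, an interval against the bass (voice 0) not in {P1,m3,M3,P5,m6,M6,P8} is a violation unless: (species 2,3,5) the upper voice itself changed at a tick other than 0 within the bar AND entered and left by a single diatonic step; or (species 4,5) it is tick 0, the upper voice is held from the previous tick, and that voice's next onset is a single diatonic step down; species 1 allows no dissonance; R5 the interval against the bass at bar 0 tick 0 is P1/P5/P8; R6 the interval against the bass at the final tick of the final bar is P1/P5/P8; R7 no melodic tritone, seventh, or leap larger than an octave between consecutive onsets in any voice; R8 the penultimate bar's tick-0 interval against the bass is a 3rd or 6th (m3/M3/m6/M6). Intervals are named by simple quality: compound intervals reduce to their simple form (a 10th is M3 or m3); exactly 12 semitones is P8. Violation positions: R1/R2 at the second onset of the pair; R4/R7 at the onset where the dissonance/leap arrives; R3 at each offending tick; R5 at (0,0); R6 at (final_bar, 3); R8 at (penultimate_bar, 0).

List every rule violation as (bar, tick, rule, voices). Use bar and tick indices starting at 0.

bar 0: v0=F3 v1=F4 v2=C5 downbeat P5
bar 1: v0=D3 v1=A3 v2=F4 downbeat m3
bar 2: v0=B2 v1=A3 v2=D4 downbeat m3
bar 3: v0=D3 v1=D4 v2=E4 downbeat M2
bar 4: v0=C3 v1=A3 v2=B3 downbeat M7
bar 5: v0=E3 v1=C4 v2=G4 downbeat m3
bar 6: v0=F3 v1=F4 v2=C5 downbeat P5
  -> R2 @ bar 1 tick 0 v(0, 1): F3/F4 P8 -> D3/A3 P5 similar
  -> R4 @ bar 2 tick 0 v(0, 1): B2/A3 m7 untreated
  -> R2 @ bar 3 tick 0 v(0, 1): B2/A3 m7 -> D3/D4 P8 similar
  -> R4 @ bar 3 tick 0 v(0, 2): D3/E4 M2 untreated
  -> R4 @ bar 4 tick 0 v(0, 2): C3/B3 M7 untreated
  -> R2 @ bar 5 tick 0 v(1, 2): A3/B3 M2 -> C4/G4 P5 similar
  -> R1 @ bar 6 tick 0 v(1, 2): C4/G4 P5 -> F4/C5 P5 similar
  -> R2 @ bar 6 tick 0 v(0, 1): E3/C4 m6 -> F3/F4 P8 similar
  -> R2 @ bar 6 tick 0 v(0, 2): E3/G4 m3 -> F3/C5 P5 similar

(1, 0, R2, (0, 1))
(2, 0, R4, (0, 1))
(3, 0, R2, (0, 1))
(3, 0, R4, (0, 2))
(4, 0, R4, (0, 2))
(5, 0, R2, (1, 2))
(6, 0, R1, (1, 2))
(6, 0, R2, (0, 1))
(6, 0, R2, (0, 2))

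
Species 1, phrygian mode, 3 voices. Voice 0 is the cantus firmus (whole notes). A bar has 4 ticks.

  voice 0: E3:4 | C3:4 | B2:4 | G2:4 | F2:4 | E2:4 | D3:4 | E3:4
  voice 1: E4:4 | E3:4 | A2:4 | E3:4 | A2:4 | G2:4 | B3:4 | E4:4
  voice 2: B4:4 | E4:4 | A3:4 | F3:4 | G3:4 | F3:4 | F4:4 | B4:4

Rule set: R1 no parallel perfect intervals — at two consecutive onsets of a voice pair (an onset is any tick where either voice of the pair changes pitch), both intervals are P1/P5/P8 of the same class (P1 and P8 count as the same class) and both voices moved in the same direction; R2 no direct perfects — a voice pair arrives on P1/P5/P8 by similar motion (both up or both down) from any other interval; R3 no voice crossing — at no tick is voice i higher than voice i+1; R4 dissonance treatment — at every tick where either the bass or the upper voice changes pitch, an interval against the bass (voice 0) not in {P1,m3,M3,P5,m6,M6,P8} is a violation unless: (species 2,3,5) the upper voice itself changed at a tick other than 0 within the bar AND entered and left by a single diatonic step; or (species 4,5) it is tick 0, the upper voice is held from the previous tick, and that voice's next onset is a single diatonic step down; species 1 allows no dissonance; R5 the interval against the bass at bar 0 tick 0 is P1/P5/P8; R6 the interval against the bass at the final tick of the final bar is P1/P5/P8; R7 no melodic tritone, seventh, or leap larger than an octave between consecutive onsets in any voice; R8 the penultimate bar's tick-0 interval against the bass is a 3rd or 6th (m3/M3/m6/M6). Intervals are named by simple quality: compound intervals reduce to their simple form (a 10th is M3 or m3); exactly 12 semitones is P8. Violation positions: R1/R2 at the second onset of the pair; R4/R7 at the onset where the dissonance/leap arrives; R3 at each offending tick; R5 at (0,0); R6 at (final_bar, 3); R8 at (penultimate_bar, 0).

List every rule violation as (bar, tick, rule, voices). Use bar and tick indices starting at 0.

bar 0: v0=E3 v1=E4 v2=B4 downbeat P5
bar 1: v0=C3 v1=E3 v2=E4 downbeat M3
bar 2: v0=B2 v1=A2 v2=A3 downbeat m7
bar 3: v0=G2 v1=E3 v2=F3 downbeat m7
bar 4: v0=F2 v1=A2 v2=G3 downbeat M2
bar 5: v0=E2 v1=G2 v2=F3 downbeat m2
bar 6: v0=D3 v1=B3 v2=F4 downbeat m3
bar 7: v0=E3 v1=E4 v2=B4 downbeat P5
  -> R2 @ bar 1 tick 0 v(1, 2): E4/B4 P5 -> E3/E4 P8 similar
  -> R1 @ bar 2 tick 0 v(1, 2): E3/E4 P8 -> A2/A3 P8 similar
  -> R3 @ bar 2 tick 0 v(0, 1): B2 above A2
  -> R4 @ bar 2 tick 0 v(0, 1): B2/A2 M2 untreated
  -> R4 @ bar 2 tick 0 v(0, 2): B2/A3 m7 untreated
  -> R3 @ bar 2 tick 1 v(0, 1): B2 above A2
  -> R3 @ bar 2 tick 2 v(0, 1): B2 above A2
  -> R3 @ bar 2 tick 3 v(0, 1): B2 above A2
  -> R4 @ bar 3 tick 0 v(0, 2): G2/F3 m7 untreated
  -> R4 @ bar 4 tick 0 v(0, 2): F2/G3 M2 untreated
  -> R4 @ bar 5 tick 0 v(0, 2): E2/F3 m2 untreated
  -> R7 @ bar 6 tick 0 v(0,): E2->D3 leap 10st
  -> R7 @ bar 6 tick 0 v(1,): G2->B3 leap 16st
  -> R2 @ bar 7 tick 0 v(0, 1): D3/B3 M6 -> E3/E4 P8 similar
  -> R2 @ bar 7 tick 0 v(0, 2): D3/F4 m3 -> E3/B4 P5 similar
  -> R2 @ bar 7 tick 0 v(1, 2): B3/F4 TT -> E4/B4 P5 similar
  -> R7 @ bar 7 tick 0 v(2,): F4->B4 leap 6st

(1, 0, R2, (1, 2))
(2, 0, R1, (1, 2))
(2, 0, R3, (0, 1))
(2, 0, R4, (0, 1))
(2, 0, R4, (0, 2))
(2, 1, R3, (0, 1))
(2, 2, R3, (0, 1))
(2, 3, R3, (0, 1))
(3, 0, R4, (0, 2))
(4, 0, R4, (0, 2))
(5, 0, R4, (0, 2))
(6, 0, R7, (0,))
(6, 0, R7, (1,))
(7, 0, R2, (0, 1))
(7, 0, R2, (0, 2))
(7, 0, R2, (1, 2))
(7, 0, R7, (2,))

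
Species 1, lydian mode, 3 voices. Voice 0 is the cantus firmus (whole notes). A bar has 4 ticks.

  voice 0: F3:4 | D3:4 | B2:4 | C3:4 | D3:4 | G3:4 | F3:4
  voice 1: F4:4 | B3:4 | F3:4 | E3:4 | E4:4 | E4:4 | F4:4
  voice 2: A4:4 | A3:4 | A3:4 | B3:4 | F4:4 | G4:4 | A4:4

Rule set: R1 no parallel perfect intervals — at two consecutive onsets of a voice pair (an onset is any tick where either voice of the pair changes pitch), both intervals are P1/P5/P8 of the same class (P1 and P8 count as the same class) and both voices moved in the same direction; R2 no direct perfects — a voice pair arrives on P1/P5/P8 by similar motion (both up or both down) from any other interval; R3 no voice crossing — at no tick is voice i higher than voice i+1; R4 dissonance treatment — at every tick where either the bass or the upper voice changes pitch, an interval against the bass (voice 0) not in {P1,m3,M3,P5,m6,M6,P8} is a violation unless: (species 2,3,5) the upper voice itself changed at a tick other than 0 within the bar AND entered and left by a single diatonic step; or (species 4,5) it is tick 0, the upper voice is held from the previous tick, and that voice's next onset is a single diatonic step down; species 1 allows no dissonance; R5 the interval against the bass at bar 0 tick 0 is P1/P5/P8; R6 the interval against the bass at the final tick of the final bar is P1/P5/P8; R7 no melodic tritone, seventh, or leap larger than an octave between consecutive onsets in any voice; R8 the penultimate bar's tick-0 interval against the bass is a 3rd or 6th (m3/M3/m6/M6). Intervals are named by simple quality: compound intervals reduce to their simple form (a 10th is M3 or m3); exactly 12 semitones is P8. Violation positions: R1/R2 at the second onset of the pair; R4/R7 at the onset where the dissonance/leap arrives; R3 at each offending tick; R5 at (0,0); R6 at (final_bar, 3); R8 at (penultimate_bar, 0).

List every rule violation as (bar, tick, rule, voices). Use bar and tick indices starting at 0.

bar 0: v0=F3 v1=F4 v2=A4 downbeat M3
bar 1: v0=D3 v1=B3 v2=A3 downbeat P5
bar 2: v0=B2 v1=F3 v2=A3 downbeat m7
bar 3: v0=C3 v1=E3 v2=B3 downbeat M7
bar 4: v0=D3 v1=E4 v2=F4 downbeat m3
bar 5: v0=G3 v1=E4 v2=G4 downbeat P8
bar 6: v0=F3 v1=F4 v2=A4 downbeat M3
  -> R5 @ bar 0 tick 0 v(0, 2): opens on M3
  -> R2 @ bar 1 tick 0 v(0, 2): F3/A4 M3 -> D3/A3 P5 similar
  -> R3 @ bar 1 tick 0 v(1, 2): B3 above A3
  -> R7 @ bar 1 tick 0 v(1,): F4->B3 leap 6st
  -> R3 @ bar 1 tick 1 v(1, 2): B3 above A3
  -> R3 @ bar 1 tick 2 v(1, 2): B3 above A3
  -> R3 @ bar 1 tick 3 v(1, 2): B3 above A3
  -> R4 @ bar 2 tick 0 v(0, 1): B2/F3 TT untreated
  -> R4 @ bar 2 tick 0 v(0, 2): B2/A3 m7 untreated
  -> R7 @ bar 2 tick 0 v(1,): B3->F3 leap 6st
  -> R4 @ bar 3 tick 0 v(0, 2): C3/B3 M7 untreated
  -> R4 @ bar 4 tick 0 v(0, 1): D3/E4 M2 untreated
  -> R7 @ bar 4 tick 0 v(2,): B3->F4 leap 6st
  -> R2 @ bar 5 tick 0 v(0, 2): D3/F4 m3 -> G3/G4 P8 similar
  -> R8 @ bar 5 tick 0 v(0, 2): penult P8 not 3rd/6th
  -> R6 @ bar 6 tick 3 v(0, 2): closes on M3

(0, 0, R5, (0, 2))
(1, 0, R2, (0, 2))
(1, 0, R3, (1, 2))
(1, 0, R7, (1,))
(1, 1, R3, (1, 2))
(1, 2, R3, (1, 2))
(1, 3, R3, (1, 2))
(2, 0, R4, (0, 1))
(2, 0, R4, (0, 2))
(2, 0, R7, (1,))
(3, 0, R4, (0, 2))
(4, 0, R4, (0, 1))
(4, 0, R7, (2,))
(5, 0, R2, (0, 2))
(5, 0, R8, (0, 2))
(6, 3, R6, (0, 2))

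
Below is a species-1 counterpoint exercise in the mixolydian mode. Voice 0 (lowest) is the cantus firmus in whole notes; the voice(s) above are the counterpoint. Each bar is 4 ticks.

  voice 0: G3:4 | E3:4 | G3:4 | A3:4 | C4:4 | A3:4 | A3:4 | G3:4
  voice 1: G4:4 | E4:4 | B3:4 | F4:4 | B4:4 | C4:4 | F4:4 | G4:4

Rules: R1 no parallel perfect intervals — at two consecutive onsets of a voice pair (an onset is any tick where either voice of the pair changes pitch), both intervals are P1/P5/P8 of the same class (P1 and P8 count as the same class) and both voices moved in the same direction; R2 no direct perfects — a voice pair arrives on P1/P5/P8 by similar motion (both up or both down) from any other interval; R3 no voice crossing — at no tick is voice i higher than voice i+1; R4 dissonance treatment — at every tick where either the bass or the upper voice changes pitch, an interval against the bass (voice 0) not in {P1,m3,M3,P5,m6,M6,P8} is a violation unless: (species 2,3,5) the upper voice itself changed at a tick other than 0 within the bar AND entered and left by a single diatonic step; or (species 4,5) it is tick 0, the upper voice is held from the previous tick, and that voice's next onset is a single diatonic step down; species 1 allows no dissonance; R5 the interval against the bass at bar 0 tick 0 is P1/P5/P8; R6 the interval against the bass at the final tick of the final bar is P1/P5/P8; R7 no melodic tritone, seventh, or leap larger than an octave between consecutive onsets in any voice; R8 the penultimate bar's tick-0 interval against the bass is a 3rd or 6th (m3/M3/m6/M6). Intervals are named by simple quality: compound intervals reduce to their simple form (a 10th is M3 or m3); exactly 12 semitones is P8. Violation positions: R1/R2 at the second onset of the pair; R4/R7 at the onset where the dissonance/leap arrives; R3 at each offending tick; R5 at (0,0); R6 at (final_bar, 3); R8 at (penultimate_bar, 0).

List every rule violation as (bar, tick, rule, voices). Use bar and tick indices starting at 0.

(1, 0, R1, (0, 1))
(3, 0, R7, (1,))
(4, 0, R4, (0, 1))
(4, 0, R7, (1,))
(5, 0, R7, (1,))

bar 0: v0=G3 v1=G4 downbeat P8
bar 1: v0=E3 v1=E4 downbeat P8
bar 2: v0=G3 v1=B3 downbeat M3
bar 3: v0=A3 v1=F4 downbeat m6
bar 4: v0=C4 v1=B4 downbeat M7
bar 5: v0=A3 v1=C4 downbeat m3
bar 6: v0=A3 v1=F4 downbeat m6
bar 7: v0=G3 v1=G4 downbeat P8
  -> R1 @ bar 1 tick 0 v(0, 1): G3/G4 P8 -> E3/E4 P8 similar
  -> R7 @ bar 3 tick 0 v(1,): B3->F4 leap 6st
  -> R4 @ bar 4 tick 0 v(0, 1): C4/B4 M7 untreated
  -> R7 @ bar 4 tick 0 v(1,): F4->B4 leap 6st
  -> R7 @ bar 5 tick 0 v(1,): B4->C4 leap 11st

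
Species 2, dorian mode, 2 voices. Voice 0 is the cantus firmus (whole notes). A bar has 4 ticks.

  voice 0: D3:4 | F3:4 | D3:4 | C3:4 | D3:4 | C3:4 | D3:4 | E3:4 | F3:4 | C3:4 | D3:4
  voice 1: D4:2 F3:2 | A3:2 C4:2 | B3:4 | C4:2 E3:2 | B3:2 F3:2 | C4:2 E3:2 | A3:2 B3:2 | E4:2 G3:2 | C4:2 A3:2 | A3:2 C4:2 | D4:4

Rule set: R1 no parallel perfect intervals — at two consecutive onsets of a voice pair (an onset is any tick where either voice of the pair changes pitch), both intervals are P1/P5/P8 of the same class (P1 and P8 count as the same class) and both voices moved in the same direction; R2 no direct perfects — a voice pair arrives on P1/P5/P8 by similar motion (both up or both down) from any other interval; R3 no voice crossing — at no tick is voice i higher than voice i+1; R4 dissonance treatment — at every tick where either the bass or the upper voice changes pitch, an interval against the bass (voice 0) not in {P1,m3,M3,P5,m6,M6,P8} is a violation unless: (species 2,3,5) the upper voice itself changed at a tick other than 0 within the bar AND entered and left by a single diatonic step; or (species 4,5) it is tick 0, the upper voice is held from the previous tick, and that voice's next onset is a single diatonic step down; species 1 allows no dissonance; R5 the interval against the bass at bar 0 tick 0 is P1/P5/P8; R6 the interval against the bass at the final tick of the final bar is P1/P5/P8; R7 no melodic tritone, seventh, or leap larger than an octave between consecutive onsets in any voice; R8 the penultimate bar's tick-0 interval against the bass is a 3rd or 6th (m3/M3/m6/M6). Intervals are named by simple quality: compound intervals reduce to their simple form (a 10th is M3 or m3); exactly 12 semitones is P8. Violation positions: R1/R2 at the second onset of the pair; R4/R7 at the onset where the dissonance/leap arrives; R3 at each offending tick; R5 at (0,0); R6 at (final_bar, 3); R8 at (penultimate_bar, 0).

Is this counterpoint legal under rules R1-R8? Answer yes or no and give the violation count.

No (5 violations)

bar 0: v0=D3 v1=D4 (P8)
bar 1: v0=F3 v1=A3 (M3)
bar 2: v0=D3 v1=B3 (M6)
bar 3: v0=C3 v1=C4 (P8)
bar 4: v0=D3 v1=B3 (M6)
bar 5: v0=C3 v1=C4 (P8)
bar 6: v0=D3 v1=A3 (P5)
bar 7: v0=E3 v1=E4 (P8)
bar 8: v0=F3 v1=C4 (P5)
bar 9: v0=C3 v1=A3 (M6)
bar 10: v0=D3 v1=D4 (P8)
  R7 @ bar4.2: B3->F3 leap 6st
  R2 @ bar6.0: C3/E3 M3 -> D3/A3 P5 similar
  R2 @ bar7.0: D3/B3 M6 -> E3/E4 P8 similar
  R2 @ bar8.0: E3/G3 m3 -> F3/C4 P5 similar
  R1 @ bar10.0: C3/C4 P8 -> D3/D4 P8 similar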